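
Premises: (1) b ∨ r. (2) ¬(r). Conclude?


Disjunctive syllogism: from (P ∨ Q) and ¬P, infer Q.
One disjunct, 'r', is ruled out; the other must hold.

b


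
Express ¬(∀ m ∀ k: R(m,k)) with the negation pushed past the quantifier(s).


Negation flips each quantifier (∀↔∃) and negates the inner predicate.
¬(∀ m ∀ k: φ) = ∃ m ∃ k: ¬φ.

∃ m ∃ k: ¬(R(m,k))


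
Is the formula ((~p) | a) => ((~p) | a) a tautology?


Build the truth table over {a, p}:
a | p | φ
---------
False | False | True
True | False | True
False | True | True
True | True | True
Every row evaluates to true.

Yes, it is a tautology.


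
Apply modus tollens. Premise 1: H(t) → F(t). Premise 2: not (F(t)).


Modus tollens: from (P → Q) and ¬Q, infer ¬P.
Q = 'F(t)' is denied; since P → Q, P must also fail.

Not (H(t)).


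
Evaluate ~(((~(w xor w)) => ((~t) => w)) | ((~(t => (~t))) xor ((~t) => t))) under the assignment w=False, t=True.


Substitute w=False, t=True:
… (earlier sub-steps elided)
(~t) => w = False => False = True
(~(w xor w)) => ((~t) => w) = True => True = True
~t = False
t => (~t) = True => False = False
~(t => (~t)) = True
~t = False
(~t) => t = False => True = True
(~(t => (~t))) xor ((~t) => t) = True xor True = False
((~(w xor w)) => ((~t) => w)) | ((~(t => (~t))) xor ((~t) => t)) = True | False = True
~(((~(w xor w)) => ((~t) => w)) | ((~(t => (~t))) xor ((~t) => t))) = False

False


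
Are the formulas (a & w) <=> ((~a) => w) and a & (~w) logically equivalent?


Compare truth tables:
a | w | φ | ψ
-------------
False | False | True | False
True | False | False | True
False | True | False | False
True | True | True | False
They differ at row 1 (a=False, w=False): φ=True but ψ=False.

No, they are not logically equivalent.


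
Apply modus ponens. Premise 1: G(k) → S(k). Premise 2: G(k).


Modus ponens: from (P → Q) and P, infer Q.
P = 'G(k)' is asserted, and P → Q holds, so Q follows.

S(k).


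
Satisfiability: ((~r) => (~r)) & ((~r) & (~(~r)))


Check all 2 assignments over {r}:
r | φ
-----
False | False
True | False
No assignment makes the formula true.

Unsatisfiable.


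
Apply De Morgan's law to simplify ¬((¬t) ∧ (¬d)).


De Morgan: the negation of a conjunction is the disjunction of the negations.
Distribute ¬ across ∧, flipping it to ∨, and negate each literal.

t ∨ d


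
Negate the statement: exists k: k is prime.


¬(forall x: φ) = exists x: ¬φ, and ¬(exists x: φ) = forall x: ¬φ.
Apply to the existential statement.

forall k: ~(k is prime)


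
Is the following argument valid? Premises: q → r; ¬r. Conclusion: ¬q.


This matches the form of modus tollens: the conclusion follows in every model of the premises.

Valid.


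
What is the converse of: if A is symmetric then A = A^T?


The converse of (P → Q) is (Q → P). It is not in general equivalent to the original.
Here P = 'A is symmetric' and Q = 'A = A^T'.

If A = A^T, then A is symmetric.


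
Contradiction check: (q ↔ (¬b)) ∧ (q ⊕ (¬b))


Truth table over {b, q}:
b | q | φ
---------
F | F | F
T | F | F
F | T | F
T | T | F
Every row is false.

Yes, it is a contradiction.


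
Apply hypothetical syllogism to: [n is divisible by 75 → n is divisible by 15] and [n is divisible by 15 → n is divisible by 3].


Hypothetical syllogism: from (P → Q) and (Q → R), infer (P → R).
Chain the two implications through the shared middle term 'n is divisible by 15'.

n is divisible by 75 → n is divisible by 3


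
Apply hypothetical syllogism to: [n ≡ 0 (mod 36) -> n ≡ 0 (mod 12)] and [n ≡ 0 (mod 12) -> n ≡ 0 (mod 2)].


Hypothetical syllogism: from (P → Q) and (Q → R), infer (P → R).
Chain the two implications through the shared middle term 'n ≡ 0 (mod 12)'.

n ≡ 0 (mod 36) -> n ≡ 0 (mod 2)


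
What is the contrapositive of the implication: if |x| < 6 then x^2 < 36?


The contrapositive of (P → Q) is (¬Q → ¬P); it is logically equivalent to the original.
Here P = '|x| < 6' and Q = 'x^2 < 36'.

If not (x^2 < 36), then not (|x| < 6).


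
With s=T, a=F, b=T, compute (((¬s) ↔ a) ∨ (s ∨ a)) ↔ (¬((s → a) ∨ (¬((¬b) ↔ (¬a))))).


Substitute s=T, a=F, b=T:
… (earlier sub-steps elided)
s ∨ a = T ∨ F = T
((¬s) ↔ a) ∨ (s ∨ a) = T ∨ T = T
s → a = T → F = F
¬b = F
¬a = T
(¬b) ↔ (¬a) = F ↔ T = F
¬((¬b) ↔ (¬a)) = T
(s → a) ∨ (¬((¬b) ↔ (¬a))) = F ∨ T = T
¬((s → a) ∨ (¬((¬b) ↔ (¬a)))) = F
(((¬s) ↔ a) ∨ (s ∨ a)) ↔ (¬((s → a) ∨ (¬((¬b) ↔ (¬a))))) = T ↔ F = F

F


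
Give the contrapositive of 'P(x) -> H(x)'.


The contrapositive of (P → Q) is (¬Q → ¬P); it is logically equivalent to the original.
Here P = 'P(x)' and Q = 'H(x)'.

If not (H(x)), then not (P(x)).


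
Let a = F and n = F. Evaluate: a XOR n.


Exclusive or is true when exactly one operand is true.
Substitute: a=F, n=F.
F XOR F evaluates to F.

F


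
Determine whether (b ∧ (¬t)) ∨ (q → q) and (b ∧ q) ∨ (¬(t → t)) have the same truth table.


Compare truth tables:
b | q | t | φ | ψ
-----------------
F | F | F | T | F
T | F | F | T | F
F | T | F | T | F
T | T | F | T | T
F | F | T | T | F
T | F | T | T | F
F | T | T | T | F
T | T | T | T | T
They differ at row 1 (b=F, q=F, t=F): φ=T but ψ=F.

No, they are not logically equivalent.


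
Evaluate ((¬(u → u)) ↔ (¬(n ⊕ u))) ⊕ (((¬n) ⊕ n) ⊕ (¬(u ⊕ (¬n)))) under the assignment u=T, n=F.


Substitute u=T, n=F:
… (earlier sub-steps elided)
n ⊕ u = F ⊕ T = T
¬(n ⊕ u) = F
(¬(u → u)) ↔ (¬(n ⊕ u)) = F ↔ F = T
¬n = T
(¬n) ⊕ n = T ⊕ F = T
¬n = T
u ⊕ (¬n) = T ⊕ T = F
¬(u ⊕ (¬n)) = T
((¬n) ⊕ n) ⊕ (¬(u ⊕ (¬n))) = T ⊕ T = F
((¬(u → u)) ↔ (¬(n ⊕ u))) ⊕ (((¬n) ⊕ n) ⊕ (¬(u ⊕ (¬n)))) = T ⊕ F = T

T


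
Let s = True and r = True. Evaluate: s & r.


Conjunction is true only when both operands are true.
Substitute: s=True, r=True.
True & True evaluates to True.

True


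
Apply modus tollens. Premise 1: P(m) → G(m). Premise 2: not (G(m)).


Modus tollens: from (P → Q) and ¬Q, infer ¬P.
Q = 'G(m)' is denied; since P → Q, P must also fail.

Not (P(m)).


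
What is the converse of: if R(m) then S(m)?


The converse of (P → Q) is (Q → P). It is not in general equivalent to the original.
Here P = 'R(m)' and Q = 'S(m)'.

If S(m), then R(m).


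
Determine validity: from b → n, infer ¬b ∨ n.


This matches the form of material implication: the conclusion follows in every model of the premises.

Valid.


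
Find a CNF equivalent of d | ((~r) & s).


Step 1: Distribute ∨ over ∧: d ∨ ((¬r) ∧ s) = (d ∨ (¬r)) ∧ (d ∨ s).

(d | (~r)) & (d | s)


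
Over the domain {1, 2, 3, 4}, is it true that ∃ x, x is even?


Evaluate the predicate on each element: 1:F, 2:T, 3:F, 4:T.
Witness x = 2 satisfies the predicate.

T


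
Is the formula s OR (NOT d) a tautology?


Build the truth table over {d, s}:
d | s | φ
---------
F | F | T
T | F | F
F | T | T
T | T | T
Counterexample at row 2: with d=T, s=F, the formula is F.

No, it is not a tautology.


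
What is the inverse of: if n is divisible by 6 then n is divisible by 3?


The inverse of (P → Q) is (¬P → ¬Q). It is equivalent to the converse, not to the original.
Here P = 'n is divisible by 6' and Q = 'n is divisible by 3'.

If not (n is divisible by 6), then not (n is divisible by 3).


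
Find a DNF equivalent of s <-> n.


Step 1: s ↔ n is true exactly when both agree: (s ∧ n) ∨ (¬s ∧ ¬n).

(s AND n) OR ((NOT s) AND (NOT n))


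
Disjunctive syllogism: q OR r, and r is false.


Disjunctive syllogism: from (P ∨ Q) and ¬P, infer Q.
One disjunct, 'r', is ruled out; the other must hold.

q


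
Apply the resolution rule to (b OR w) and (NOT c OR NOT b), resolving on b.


The clauses contain complementary literals b and NOTb.
Resolution eliminates this pair and disjoins the remaining literals (merging duplicates).

(w OR NOT c)


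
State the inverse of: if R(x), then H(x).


The inverse of (P → Q) is (¬P → ¬Q). It is equivalent to the converse, not to the original.
Here P = 'R(x)' and Q = 'H(x)'.

If not (R(x)), then not (H(x)).


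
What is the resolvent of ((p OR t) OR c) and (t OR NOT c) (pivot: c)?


The clauses contain complementary literals c and NOTc.
Resolution eliminates this pair and disjoins the remaining literals (merging duplicates).

(p OR t)


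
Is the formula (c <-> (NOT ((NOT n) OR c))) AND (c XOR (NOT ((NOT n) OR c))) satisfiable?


Check all 4 assignments over {c, n}:
c | n | φ
---------
F | F | F
T | F | F
F | T | F
T | T | F
No assignment makes the formula true.

Unsatisfiable.


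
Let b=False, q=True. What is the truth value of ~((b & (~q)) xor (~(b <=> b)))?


Substitute b=False, q=True:
~q = False
b & (~q) = False & False = False
b <=> b = False <=> False = True
~(b <=> b) = False
(b & (~q)) xor (~(b <=> b)) = False xor False = False
~((b & (~q)) xor (~(b <=> b))) = True

True


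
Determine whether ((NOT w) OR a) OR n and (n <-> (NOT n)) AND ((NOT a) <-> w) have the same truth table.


Compare truth tables:
a | n | w | φ | ψ
-----------------
F | F | F | T | F
T | F | F | T | F
F | T | F | T | F
T | T | F | T | F
F | F | T | F | F
T | F | T | T | F
F | T | T | T | F
T | T | T | T | F
They differ at row 1 (a=F, n=F, w=F): φ=T but ψ=F.

No, they are not logically equivalent.


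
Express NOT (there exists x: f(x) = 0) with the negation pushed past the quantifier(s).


¬(for all x: φ) = there exists x: ¬φ, and ¬(there exists x: φ) = for all x: ¬φ.
Apply to the existential statement.

for all x: NOT(f(x) = 0)


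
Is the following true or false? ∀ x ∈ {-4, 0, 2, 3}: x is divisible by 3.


Evaluate the predicate on each element: -4:F, 0:T, 2:F, 3:T.
Counterexample x = -4 fails the predicate.

F


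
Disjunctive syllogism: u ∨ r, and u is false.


Disjunctive syllogism: from (P ∨ Q) and ¬P, infer Q.
One disjunct, 'u', is ruled out; the other must hold.

r


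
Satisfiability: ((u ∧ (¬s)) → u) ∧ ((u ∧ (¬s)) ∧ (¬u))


Check all 4 assignments over {s, u}:
s | u | φ
---------
F | F | F
T | F | F
F | T | F
T | T | F
No assignment makes the formula true.

Unsatisfiable.


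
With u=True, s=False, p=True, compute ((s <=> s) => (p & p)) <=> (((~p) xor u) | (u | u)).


Substitute u=True, s=False, p=True:
s <=> s = False <=> False = True
p & p = True & True = True
(s <=> s) => (p & p) = True => True = True
~p = False
(~p) xor u = False xor True = True
u | u = True | True = True
((~p) xor u) | (u | u) = True | True = True
((s <=> s) => (p & p)) <=> (((~p) xor u) | (u | u)) = True <=> True = True

True


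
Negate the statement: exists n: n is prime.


¬(forall x: φ) = exists x: ¬φ, and ¬(exists x: φ) = forall x: ¬φ.
Apply to the existential statement.

forall n: ~(n is prime)


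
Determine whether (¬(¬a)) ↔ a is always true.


Build the truth table over {a}:
a | φ
-----
F | T
T | T
Every row evaluates to true.

Yes, it is a tautology.


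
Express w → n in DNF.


Step 1: Rewrite w → n as ¬w ∨ n.

(¬w) ∨ n


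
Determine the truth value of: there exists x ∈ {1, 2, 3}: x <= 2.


Evaluate the predicate on each element: 1:T, 2:T, 3:F.
Witness x = 1 satisfies the predicate.

T


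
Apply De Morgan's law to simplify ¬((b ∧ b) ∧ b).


De Morgan: the negation of a conjunction is the disjunction of the negations.
Distribute ¬ across ∧, flipping it to ∨, and negate each literal.

((¬b) ∨ (¬b)) ∨ (¬b)


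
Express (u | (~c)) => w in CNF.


Step 1: Rewrite as ¬(u ∨ (¬c)) ∨ w = (¬u ∧ ¬(¬c)) ∨ w.
Step 2: Distribute ∨ over ∧.
Step 3: Eliminate any double negations (¬¬X = X).

((~u) | w) & (c | w)


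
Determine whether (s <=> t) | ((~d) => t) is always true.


Build the truth table over {d, s, t}:
d | s | t | φ
-------------
False | False | False | True
True | False | False | True
False | True | False | False
True | True | False | True
False | False | True | True
True | False | True | True
False | True | True | True
True | True | True | True
Counterexample at row 3: with d=False, s=True, t=False, the formula is False.

No, it is not a tautology.


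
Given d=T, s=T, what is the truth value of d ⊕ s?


Exclusive or is true when exactly one operand is true.
Substitute: d=T, s=T.
T ⊕ T evaluates to F.

F


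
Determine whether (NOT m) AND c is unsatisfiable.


Truth table over {c, m}:
c | m | φ
---------
F | F | F
T | F | T
F | T | F
T | T | F
Satisfying assignment at row 2: c=T, m=F gives T.

No, it is not a contradiction.


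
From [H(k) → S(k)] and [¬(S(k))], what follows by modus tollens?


Modus tollens: from (P → Q) and ¬Q, infer ¬P.
Q = 'S(k)' is denied; since P → Q, P must also fail.

Not (H(k)).


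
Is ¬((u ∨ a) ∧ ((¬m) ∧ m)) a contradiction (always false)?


Truth table over {a, m, u}:
a | m | u | φ
-------------
F | F | F | T
T | F | F | T
F | T | F | T
T | T | F | T
F | F | T | T
T | F | T | T
F | T | T | T
T | T | T | T
Satisfying assignment at row 1: a=F, m=F, u=F gives T.

No, it is not a contradiction.


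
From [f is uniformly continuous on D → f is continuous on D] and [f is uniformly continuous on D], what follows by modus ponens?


Modus ponens: from (P → Q) and P, infer Q.
P = 'f is uniformly continuous on D' is asserted, and P → Q holds, so Q follows.

f is continuous on D.


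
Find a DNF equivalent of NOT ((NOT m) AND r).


Step 1: Apply De Morgan: ¬((¬m) ∧ r) = ¬(¬m) ∨ ¬r.
Step 2: Eliminate any double negations (¬¬X = X).

m OR (NOT r)


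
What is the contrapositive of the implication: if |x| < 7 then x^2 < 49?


The contrapositive of (P → Q) is (¬Q → ¬P); it is logically equivalent to the original.
Here P = '|x| < 7' and Q = 'x^2 < 49'.

If not (x^2 < 49), then not (|x| < 7).


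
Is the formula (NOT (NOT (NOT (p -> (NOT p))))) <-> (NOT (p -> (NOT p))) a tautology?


Build the truth table over {p}:
p | φ
-----
F | T
T | T
Every row evaluates to true.

Yes, it is a tautology.


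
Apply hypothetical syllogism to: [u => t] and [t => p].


Hypothetical syllogism: from (P → Q) and (Q → R), infer (P → R).
Chain the two implications through the shared middle term 't'.

u => p


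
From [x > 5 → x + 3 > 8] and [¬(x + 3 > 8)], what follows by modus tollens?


Modus tollens: from (P → Q) and ¬Q, infer ¬P.
Q = 'x + 3 > 8' is denied; since P → Q, P must also fail.

Not (x > 5).


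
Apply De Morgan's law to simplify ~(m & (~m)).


De Morgan: the negation of a conjunction is the disjunction of the negations.
Distribute ~ across &, flipping it to |, and negate each literal.

(~m) | m


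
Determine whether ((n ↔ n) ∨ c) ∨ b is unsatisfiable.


Truth table over {b, c, n}:
b | c | n | φ
-------------
F | F | F | T
T | F | F | T
F | T | F | T
T | T | F | T
F | F | T | T
T | F | T | T
F | T | T | T
T | T | T | T
Satisfying assignment at row 1: b=F, c=F, n=F gives T.

No, it is not a contradiction.


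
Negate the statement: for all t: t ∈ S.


¬(for all x: φ) = there exists x: ¬φ, and ¬(there exists x: φ) = for all x: ¬φ.
Apply to the universal statement.

there exists t: NOT(t ∈ S)


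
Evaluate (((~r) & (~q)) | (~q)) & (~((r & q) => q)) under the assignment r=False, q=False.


Substitute r=False, q=False:
~r = True
~q = True
(~r) & (~q) = True & True = True
~q = True
((~r) & (~q)) | (~q) = True | True = True
r & q = False & False = False
(r & q) => q = False => False = True
~((r & q) => q) = False
(((~r) & (~q)) | (~q)) & (~((r & q) => q)) = True & False = False

False


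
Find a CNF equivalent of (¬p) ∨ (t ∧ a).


Step 1: Distribute ∨ over ∧: (¬p) ∨ (t ∧ a) = ((¬p) ∨ t) ∧ ((¬p) ∨ a).

((¬p) ∨ t) ∧ ((¬p) ∨ a)


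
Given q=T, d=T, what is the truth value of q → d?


Implication is false only when antecedent is true and consequent is false.
Substitute: q=T, d=T.
T → T evaluates to T.

T


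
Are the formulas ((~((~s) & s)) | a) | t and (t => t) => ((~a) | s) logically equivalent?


Compare truth tables:
a | s | t | φ | ψ
-----------------
False | False | False | True | True
True | False | False | True | False
False | True | False | True | True
True | True | False | True | True
False | False | True | True | True
True | False | True | True | False
False | True | True | True | True
True | True | True | True | True
They differ at row 2 (a=True, s=False, t=False): φ=True but ψ=False.

No, they are not logically equivalent.


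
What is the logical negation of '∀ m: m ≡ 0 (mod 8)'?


¬(∀ x: φ) = ∃ x: ¬φ, and ¬(∃ x: φ) = ∀ x: ¬φ.
Apply to the universal statement.

∃ m: ¬(m ≡ 0 (mod 8))


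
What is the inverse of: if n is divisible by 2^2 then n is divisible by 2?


The inverse of (P → Q) is (¬P → ¬Q). It is equivalent to the converse, not to the original.
Here P = 'n is divisible by 2^2' and Q = 'n is divisible by 2'.

If not (n is divisible by 2^2), then not (n is divisible by 2).


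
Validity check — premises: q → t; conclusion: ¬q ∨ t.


This matches the form of material implication: the conclusion follows in every model of the premises.

Valid.


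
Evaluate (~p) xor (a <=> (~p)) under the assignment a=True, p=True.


Substitute a=True, p=True:
~p = False
~p = False
a <=> (~p) = True <=> False = False
(~p) xor (a <=> (~p)) = False xor False = False

False


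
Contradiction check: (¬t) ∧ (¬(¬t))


Truth table over {t}:
t | φ
-----
F | F
T | F
Every row is false.

Yes, it is a contradiction.


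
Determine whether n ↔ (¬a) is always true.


Build the truth table over {a, n}:
a | n | φ
---------
F | F | F
T | F | T
F | T | T
T | T | F
Counterexample at row 1: with a=F, n=F, the formula is F.

No, it is not a tautology.


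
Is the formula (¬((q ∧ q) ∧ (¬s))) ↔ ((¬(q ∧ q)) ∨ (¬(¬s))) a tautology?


Build the truth table over {q, s}:
q | s | φ
---------
F | F | T
T | F | T
F | T | T
T | T | T
Every row evaluates to true.

Yes, it is a tautology.


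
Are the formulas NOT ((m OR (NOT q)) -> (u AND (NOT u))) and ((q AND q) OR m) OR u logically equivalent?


Compare truth tables:
m | q | u | φ | ψ
-----------------
F | F | F | T | F
T | F | F | T | T
F | T | F | F | T
T | T | F | T | T
F | F | T | T | T
T | F | T | T | T
F | T | T | F | T
T | T | T | T | T
They differ at row 1 (m=F, q=F, u=F): φ=T but ψ=F.

No, they are not logically equivalent.


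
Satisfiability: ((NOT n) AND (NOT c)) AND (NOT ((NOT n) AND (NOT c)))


Check all 4 assignments over {c, n}:
c | n | φ
---------
F | F | F
T | F | F
F | T | F
T | T | F
No assignment makes the formula true.

Unsatisfiable.


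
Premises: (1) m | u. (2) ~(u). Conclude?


Disjunctive syllogism: from (P ∨ Q) and ¬P, infer Q.
One disjunct, 'u', is ruled out; the other must hold.

m


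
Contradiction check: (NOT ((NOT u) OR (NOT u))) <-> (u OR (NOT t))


Truth table over {t, u}:
t | u | φ
---------
F | F | F
T | F | T
F | T | T
T | T | T
Satisfying assignment at row 2: t=T, u=F gives T.

No, it is not a contradiction.


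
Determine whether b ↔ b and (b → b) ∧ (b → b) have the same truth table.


Compare truth tables:
b | φ | ψ
---------
F | T | T
T | T | T
The columns φ and ψ agree on every row.

Yes, they are logically equivalent.


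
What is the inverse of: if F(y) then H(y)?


The inverse of (P → Q) is (¬P → ¬Q). It is equivalent to the converse, not to the original.
Here P = 'F(y)' and Q = 'H(y)'.

If not (F(y)), then not (H(y)).


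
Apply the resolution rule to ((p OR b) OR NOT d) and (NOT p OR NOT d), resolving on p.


The clauses contain complementary literals p and NOTp.
Resolution eliminates this pair and disjoins the remaining literals (merging duplicates).

(NOT d OR b)


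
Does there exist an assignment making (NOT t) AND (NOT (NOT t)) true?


Check all 2 assignments over {t}:
t | φ
-----
F | F
T | F
No assignment makes the formula true.

Unsatisfiable.


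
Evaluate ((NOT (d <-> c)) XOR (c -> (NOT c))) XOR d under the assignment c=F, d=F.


Substitute c=F, d=F:
d <-> c = F <-> F = T
NOT (d <-> c) = F
NOT c = T
c -> (NOT c) = F -> T = T
(NOT (d <-> c)) XOR (c -> (NOT c)) = F XOR T = T
((NOT (d <-> c)) XOR (c -> (NOT c))) XOR d = T XOR F = T

T


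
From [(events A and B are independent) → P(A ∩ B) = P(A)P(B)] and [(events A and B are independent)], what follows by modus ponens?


Modus ponens: from (P → Q) and P, infer Q.
P = '(events A and B are independent)' is asserted, and P → Q holds, so Q follows.

P(A ∩ B) = P(A)P(B).


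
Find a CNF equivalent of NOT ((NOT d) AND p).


Step 1: Apply De Morgan: ¬((¬d) ∧ p) = ¬(¬d) ∨ ¬p.
Step 2: Eliminate any double negations (¬¬X = X).

d OR (NOT p)


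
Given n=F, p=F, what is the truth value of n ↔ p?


Biconditional is true when both operands have the same truth value.
Substitute: n=F, p=F.
F ↔ F evaluates to T.

T


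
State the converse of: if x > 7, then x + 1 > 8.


The converse of (P → Q) is (Q → P). It is not in general equivalent to the original.
Here P = 'x > 7' and Q = 'x + 1 > 8'.

If x + 1 > 8, then x > 7.


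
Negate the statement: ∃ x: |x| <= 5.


¬(∀ x: φ) = ∃ x: ¬φ, and ¬(∃ x: φ) = ∀ x: ¬φ.
Apply to the existential statement.

∀ x: ¬(|x| <= 5)


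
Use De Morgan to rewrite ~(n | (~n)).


De Morgan: the negation of a disjunction is the conjunction of the negations.
Distribute ~ across |, flipping it to &, and negate each literal.

(~n) & n


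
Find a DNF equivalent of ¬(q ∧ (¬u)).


Step 1: Apply De Morgan: ¬(q ∧ (¬u)) = ¬q ∨ ¬(¬u).
Step 2: Eliminate any double negations (¬¬X = X).

(¬q) ∨ u


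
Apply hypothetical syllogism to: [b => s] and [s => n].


Hypothetical syllogism: from (P → Q) and (Q → R), infer (P → R).
Chain the two implications through the shared middle term 's'.

b => n


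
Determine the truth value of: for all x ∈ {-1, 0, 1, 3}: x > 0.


Evaluate the predicate on each element: -1:F, 0:F, 1:T, 3:T.
Counterexample x = -1 fails the predicate.

F


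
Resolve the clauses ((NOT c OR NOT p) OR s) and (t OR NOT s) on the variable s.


The clauses contain complementary literals s and NOTs.
Resolution eliminates this pair and disjoins the remaining literals (merging duplicates).

((NOT c OR NOT p) OR t)


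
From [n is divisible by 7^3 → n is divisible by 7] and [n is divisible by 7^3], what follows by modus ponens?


Modus ponens: from (P → Q) and P, infer Q.
P = 'n is divisible by 7^3' is asserted, and P → Q holds, so Q follows.

n is divisible by 7.


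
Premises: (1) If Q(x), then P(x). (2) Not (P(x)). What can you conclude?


Modus tollens: from (P → Q) and ¬Q, infer ¬P.
Q = 'P(x)' is denied; since P → Q, P must also fail.

Not (Q(x)).


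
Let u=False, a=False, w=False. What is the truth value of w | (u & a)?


Substitute u=False, a=False, w=False:
u & a = False & False = False
w | (u & a) = False | False = False

False


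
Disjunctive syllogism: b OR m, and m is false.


Disjunctive syllogism: from (P ∨ Q) and ¬P, infer Q.
One disjunct, 'm', is ruled out; the other must hold.

b


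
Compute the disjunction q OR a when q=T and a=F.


Disjunction is false only when both operands are false.
Substitute: q=T, a=F.
T OR F evaluates to T.

T


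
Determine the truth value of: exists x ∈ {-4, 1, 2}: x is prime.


Evaluate the predicate on each element: -4:False, 1:False, 2:True.
Witness x = 2 satisfies the predicate.

True


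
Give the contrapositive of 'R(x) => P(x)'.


The contrapositive of (P → Q) is (¬Q → ¬P); it is logically equivalent to the original.
Here P = 'R(x)' and Q = 'P(x)'.

If not (P(x)), then not (R(x)).


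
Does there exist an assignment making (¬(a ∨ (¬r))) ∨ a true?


Search for a satisfying assignment over {a, r}.
Try a=T, r=F: the formula evaluates to T.
A satisfying assignment exists.

Satisfiable.


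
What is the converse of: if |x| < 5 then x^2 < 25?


The converse of (P → Q) is (Q → P). It is not in general equivalent to the original.
Here P = '|x| < 5' and Q = 'x^2 < 25'.

If x^2 < 25, then |x| < 5.


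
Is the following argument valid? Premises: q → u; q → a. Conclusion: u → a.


This is (no valid rule). There exist truth assignments where the premises are all true but the conclusion is false.

Invalid.


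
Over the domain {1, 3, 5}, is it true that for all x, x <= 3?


Evaluate the predicate on each element: 1:T, 3:T, 5:F.
Counterexample x = 5 fails the predicate.

F


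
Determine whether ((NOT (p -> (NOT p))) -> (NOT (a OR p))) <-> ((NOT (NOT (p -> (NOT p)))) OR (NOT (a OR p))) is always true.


Build the truth table over {a, p}:
a | p | φ
---------
F | F | T
T | F | T
F | T | T
T | T | T
Every row evaluates to true.

Yes, it is a tautology.


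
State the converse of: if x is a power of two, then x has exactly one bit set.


The converse of (P → Q) is (Q → P). It is not in general equivalent to the original.
Here P = 'x is a power of two' and Q = 'x has exactly one bit set'.

If x has exactly one bit set, then x is a power of two.


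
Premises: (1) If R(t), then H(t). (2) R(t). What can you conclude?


Modus ponens: from (P → Q) and P, infer Q.
P = 'R(t)' is asserted, and P → Q holds, so Q follows.

H(t).


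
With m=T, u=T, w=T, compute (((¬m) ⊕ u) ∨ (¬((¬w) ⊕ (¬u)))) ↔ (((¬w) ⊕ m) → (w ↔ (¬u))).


Substitute m=T, u=T, w=T:
… (earlier sub-steps elided)
¬u = F
(¬w) ⊕ (¬u) = F ⊕ F = F
¬((¬w) ⊕ (¬u)) = T
((¬m) ⊕ u) ∨ (¬((¬w) ⊕ (¬u))) = T ∨ T = T
¬w = F
(¬w) ⊕ m = F ⊕ T = T
¬u = F
w ↔ (¬u) = T ↔ F = F
((¬w) ⊕ m) → (w ↔ (¬u)) = T → F = F
(((¬m) ⊕ u) ∨ (¬((¬w) ⊕ (¬u)))) ↔ (((¬w) ⊕ m) → (w ↔ (¬u))) = T ↔ F = F

F


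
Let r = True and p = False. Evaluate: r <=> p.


Biconditional is true when both operands have the same truth value.
Substitute: r=True, p=False.
True <=> False evaluates to False.

False


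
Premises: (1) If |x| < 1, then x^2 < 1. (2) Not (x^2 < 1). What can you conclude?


Modus tollens: from (P → Q) and ¬Q, infer ¬P.
Q = 'x^2 < 1' is denied; since P → Q, P must also fail.

Not (|x| < 1).


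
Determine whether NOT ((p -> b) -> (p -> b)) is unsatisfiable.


Truth table over {b, p}:
b | p | φ
---------
F | F | F
T | F | F
F | T | F
T | T | F
Every row is false.

Yes, it is a contradiction.


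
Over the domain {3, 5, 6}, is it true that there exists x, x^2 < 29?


Evaluate the predicate on each element: 3:T, 5:T, 6:F.
Witness x = 3 satisfies the predicate.

T


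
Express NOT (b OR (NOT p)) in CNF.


Step 1: Apply De Morgan: ¬(b ∨ (¬p)) = ¬b ∧ ¬(¬p).
Step 2: Eliminate any double negations (¬¬X = X).

(NOT b) AND p


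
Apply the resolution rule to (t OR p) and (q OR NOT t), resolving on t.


The clauses contain complementary literals t and NOTt.
Resolution eliminates this pair and disjoins the remaining literals (merging duplicates).

(p OR q)


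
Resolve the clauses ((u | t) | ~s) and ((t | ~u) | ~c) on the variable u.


The clauses contain complementary literals u and ~u.
Resolution eliminates this pair and disjoins the remaining literals (merging duplicates).

((~s | t) | ~c)


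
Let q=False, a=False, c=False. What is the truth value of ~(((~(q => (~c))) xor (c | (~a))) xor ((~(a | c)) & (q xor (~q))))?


Substitute q=False, a=False, c=False:
… (earlier sub-steps elided)
~a = True
c | (~a) = False | True = True
(~(q => (~c))) xor (c | (~a)) = False xor True = True
a | c = False | False = False
~(a | c) = True
~q = True
q xor (~q) = False xor True = True
(~(a | c)) & (q xor (~q)) = True & True = True
((~(q => (~c))) xor (c | (~a))) xor ((~(a | c)) & (q xor (~q))) = True xor True = False
~(((~(q => (~c))) xor (c | (~a))) xor ((~(a | c)) & (q xor (~q)))) = True

True


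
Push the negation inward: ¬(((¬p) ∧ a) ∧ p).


De Morgan: the negation of a conjunction is the disjunction of the negations.
Distribute ¬ across ∧, flipping it to ∨, and negate each literal.

(p ∨ (¬a)) ∨ (¬p)


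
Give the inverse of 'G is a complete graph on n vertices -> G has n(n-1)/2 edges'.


The inverse of (P → Q) is (¬P → ¬Q). It is equivalent to the converse, not to the original.
Here P = 'G is a complete graph on n vertices' and Q = 'G has n(n-1)/2 edges'.

If not (G is a complete graph on n vertices), then not (G has n(n-1)/2 edges).


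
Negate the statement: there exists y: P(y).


¬(for all x: φ) = there exists x: ¬φ, and ¬(there exists x: φ) = for all x: ¬φ.
Apply to the existential statement.

for all y: NOT(P(y))


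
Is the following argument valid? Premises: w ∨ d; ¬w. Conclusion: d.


This matches the form of disjunctive syllogism: the conclusion follows in every model of the premises.

Valid.


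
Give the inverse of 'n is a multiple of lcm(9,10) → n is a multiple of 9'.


The inverse of (P → Q) is (¬P → ¬Q). It is equivalent to the converse, not to the original.
Here P = 'n is a multiple of lcm(9,10)' and Q = 'n is a multiple of 9'.

If not (n is a multiple of lcm(9,10)), then not (n is a multiple of 9).


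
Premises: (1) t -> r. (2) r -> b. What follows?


Hypothetical syllogism: from (P → Q) and (Q → R), infer (P → R).
Chain the two implications through the shared middle term 'r'.

t -> b


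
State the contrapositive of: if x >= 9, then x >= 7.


The contrapositive of (P → Q) is (¬Q → ¬P); it is logically equivalent to the original.
Here P = 'x >= 9' and Q = 'x >= 7'.

If not (x >= 7), then not (x >= 9).


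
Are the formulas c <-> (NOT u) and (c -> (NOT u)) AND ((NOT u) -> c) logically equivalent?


Compare truth tables:
c | u | φ | ψ
-------------
F | F | F | F
T | F | T | T
F | T | T | T
T | T | F | F
The columns φ and ψ agree on every row.

Yes, they are logically equivalent.


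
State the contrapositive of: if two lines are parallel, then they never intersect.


The contrapositive of (P → Q) is (¬Q → ¬P); it is logically equivalent to the original.
Here P = 'two lines are parallel' and Q = 'they never intersect'.

If not (they never intersect), then not (two lines are parallel).


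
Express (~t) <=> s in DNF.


Step 1: (¬t) ↔ s is true exactly when both agree: ((¬t) ∧ s) ∨ (¬(¬t) ∧ ¬s).
Step 2: Eliminate any double negations (¬¬X = X).

((~t) & s) | (t & (~s))


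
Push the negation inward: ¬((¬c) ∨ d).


De Morgan: the negation of a disjunction is the conjunction of the negations.
Distribute ¬ across ∨, flipping it to ∧, and negate each literal.

c ∧ (¬d)


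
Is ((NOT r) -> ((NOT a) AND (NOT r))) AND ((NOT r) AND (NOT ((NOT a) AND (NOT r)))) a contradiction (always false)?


Truth table over {a, r}:
a | r | φ
---------
F | F | F
T | F | F
F | T | F
T | T | F
Every row is false.

Yes, it is a contradiction.


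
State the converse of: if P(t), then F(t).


The converse of (P → Q) is (Q → P). It is not in general equivalent to the original.
Here P = 'P(t)' and Q = 'F(t)'.

If F(t), then P(t).


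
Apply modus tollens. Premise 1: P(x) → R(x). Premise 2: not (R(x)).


Modus tollens: from (P → Q) and ¬Q, infer ¬P.
Q = 'R(x)' is denied; since P → Q, P must also fail.

Not (P(x)).


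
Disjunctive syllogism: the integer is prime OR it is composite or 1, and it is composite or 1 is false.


Disjunctive syllogism: from (P ∨ Q) and ¬P, infer Q.
One disjunct, 'it is composite or 1', is ruled out; the other must hold.

the integer is prime


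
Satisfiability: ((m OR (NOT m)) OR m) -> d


Search for a satisfying assignment over {d, m}.
Try d=T, m=F: the formula evaluates to T.
A satisfying assignment exists.

Satisfiable.


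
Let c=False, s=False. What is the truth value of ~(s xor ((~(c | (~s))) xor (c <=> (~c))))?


Substitute c=False, s=False:
~s = True
c | (~s) = False | True = True
~(c | (~s)) = False
~c = True
c <=> (~c) = False <=> True = False
(~(c | (~s))) xor (c <=> (~c)) = False xor False = False
s xor ((~(c | (~s))) xor (c <=> (~c))) = False xor False = False
~(s xor ((~(c | (~s))) xor (c <=> (~c)))) = True

True


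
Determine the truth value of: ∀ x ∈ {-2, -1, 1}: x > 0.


Evaluate the predicate on each element: -2:F, -1:F, 1:T.
Counterexample x = -2 fails the predicate.

F


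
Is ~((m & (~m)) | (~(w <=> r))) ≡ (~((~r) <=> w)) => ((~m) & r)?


Compare truth tables:
m | r | w | φ | ψ
-----------------
False | False | False | True | False
True | False | False | True | False
False | True | False | False | True
True | True | False | False | True
False | False | True | False | True
True | False | True | False | True
False | True | True | True | True
True | True | True | True | False
They differ at row 1 (m=False, r=False, w=False): φ=True but ψ=False.

No, they are not logically equivalent.


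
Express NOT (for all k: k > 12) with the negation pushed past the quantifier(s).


¬(for all x: φ) = there exists x: ¬φ, and ¬(there exists x: φ) = for all x: ¬φ.
Apply to the universal statement.

there exists k: NOT(k > 12)


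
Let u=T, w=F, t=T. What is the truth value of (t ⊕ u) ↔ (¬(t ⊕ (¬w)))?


Substitute u=T, w=F, t=T:
t ⊕ u = T ⊕ T = F
¬w = T
t ⊕ (¬w) = T ⊕ T = F
¬(t ⊕ (¬w)) = T
(t ⊕ u) ↔ (¬(t ⊕ (¬w))) = F ↔ T = F

F


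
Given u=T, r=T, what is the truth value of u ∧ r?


Conjunction is true only when both operands are true.
Substitute: u=T, r=T.
T ∧ T evaluates to T.

T


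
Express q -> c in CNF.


Step 1: Rewrite q → c as ¬q ∨ c.

(NOT q) OR c


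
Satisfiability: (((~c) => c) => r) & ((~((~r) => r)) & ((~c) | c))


Search for a satisfying assignment over {c, r}.
Try c=False, r=False: the formula evaluates to True.
A satisfying assignment exists.

Satisfiable.


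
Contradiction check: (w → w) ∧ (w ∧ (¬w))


Truth table over {w}:
w | φ
-----
F | F
T | F
Every row is false.

Yes, it is a contradiction.


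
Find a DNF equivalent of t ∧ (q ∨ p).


Step 1: Distribute ∧ over ∨: t ∧ (q ∨ p) = (t ∧ q) ∨ (t ∧ p).

(t ∧ q) ∨ (t ∧ p)


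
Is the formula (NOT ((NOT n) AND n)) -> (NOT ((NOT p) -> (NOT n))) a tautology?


Build the truth table over {n, p}:
n | p | φ
---------
F | F | F
T | F | T
F | T | F
T | T | F
Counterexample at row 1: with n=F, p=F, the formula is F.

No, it is not a tautology.


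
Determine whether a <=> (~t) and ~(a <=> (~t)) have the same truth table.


Compare truth tables:
a | t | φ | ψ
-------------
False | False | False | True
True | False | True | False
False | True | True | False
True | True | False | True
They differ at row 1 (a=False, t=False): φ=False but ψ=True.

No, they are not logically equivalent.


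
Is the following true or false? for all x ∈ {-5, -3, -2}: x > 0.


Evaluate the predicate on each element: -5:F, -3:F, -2:F.
Counterexample x = -5 fails the predicate.

F


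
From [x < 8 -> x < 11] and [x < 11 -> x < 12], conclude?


Hypothetical syllogism: from (P → Q) and (Q → R), infer (P → R).
Chain the two implications through the shared middle term 'x < 11'.

x < 8 -> x < 12


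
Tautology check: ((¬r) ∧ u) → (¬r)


Build the truth table over {r, u}:
r | u | φ
---------
F | F | T
T | F | T
F | T | T
T | T | T
Every row evaluates to true.

Yes, it is a tautology.


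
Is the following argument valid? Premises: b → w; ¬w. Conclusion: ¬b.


This matches the form of modus tollens: the conclusion follows in every model of the premises.

Valid.


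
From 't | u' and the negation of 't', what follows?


Disjunctive syllogism: from (P ∨ Q) and ¬P, infer Q.
One disjunct, 't', is ruled out; the other must hold.

u


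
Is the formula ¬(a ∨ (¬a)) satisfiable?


Check all 2 assignments over {a}:
a | φ
-----
F | F
T | F
No assignment makes the formula true.

Unsatisfiable.


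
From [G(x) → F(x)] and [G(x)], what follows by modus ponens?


Modus ponens: from (P → Q) and P, infer Q.
P = 'G(x)' is asserted, and P → Q holds, so Q follows.

F(x).


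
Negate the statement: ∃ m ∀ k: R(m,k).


Negation flips each quantifier (∀↔∃) and negates the inner predicate.
¬(∃ m ∀ k: φ) = ∀ m ∃ k: ¬φ.

∀ m ∃ k: ¬(R(m,k))


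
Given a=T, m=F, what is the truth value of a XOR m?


Exclusive or is true when exactly one operand is true.
Substitute: a=T, m=F.
T XOR F evaluates to T.

T


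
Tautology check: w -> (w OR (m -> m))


Build the truth table over {m, w}:
m | w | φ
---------
F | F | T
T | F | T
F | T | T
T | T | T
Every row evaluates to true.

Yes, it is a tautology.


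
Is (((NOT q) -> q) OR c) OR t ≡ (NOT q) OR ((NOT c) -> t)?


Compare truth tables:
c | q | t | φ | ψ
-----------------
F | F | F | F | T
T | F | F | T | T
F | T | F | T | F
T | T | F | T | T
F | F | T | T | T
T | F | T | T | T
F | T | T | T | T
T | T | T | T | T
They differ at row 1 (c=F, q=F, t=F): φ=F but ψ=T.

No, they are not logically equivalent.


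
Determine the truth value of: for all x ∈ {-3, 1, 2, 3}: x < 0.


Evaluate the predicate on each element: -3:T, 1:F, 2:F, 3:F.
Counterexample x = 1 fails the predicate.

F


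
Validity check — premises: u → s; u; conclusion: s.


This matches the form of modus ponens: the conclusion follows in every model of the premises.

Valid.


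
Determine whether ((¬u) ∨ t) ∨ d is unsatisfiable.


Truth table over {d, t, u}:
d | t | u | φ
-------------
F | F | F | T
T | F | F | T
F | T | F | T
T | T | F | T
F | F | T | F
T | F | T | T
F | T | T | T
T | T | T | T
Satisfying assignment at row 1: d=F, t=F, u=F gives T.

No, it is not a contradiction.


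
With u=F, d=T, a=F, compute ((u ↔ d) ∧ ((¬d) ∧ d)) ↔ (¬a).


Substitute u=F, d=T, a=F:
u ↔ d = F ↔ T = F
¬d = F
(¬d) ∧ d = F ∧ T = F
(u ↔ d) ∧ ((¬d) ∧ d) = F ∧ F = F
¬a = T
((u ↔ d) ∧ ((¬d) ∧ d)) ↔ (¬a) = F ↔ T = F

F


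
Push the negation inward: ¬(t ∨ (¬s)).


De Morgan: the negation of a disjunction is the conjunction of the negations.
Distribute ¬ across ∨, flipping it to ∧, and negate each literal.

(¬t) ∧ s


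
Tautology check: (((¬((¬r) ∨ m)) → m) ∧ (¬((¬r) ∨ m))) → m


Build the truth table over {m, r}:
m | r | φ
---------
F | F | T
T | F | T
F | T | T
T | T | T
Every row evaluates to true.

Yes, it is a tautology.


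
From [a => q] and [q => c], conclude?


Hypothetical syllogism: from (P → Q) and (Q → R), infer (P → R).
Chain the two implications through the shared middle term 'q'.

a => c


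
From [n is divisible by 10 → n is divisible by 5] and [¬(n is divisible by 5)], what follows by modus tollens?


Modus tollens: from (P → Q) and ¬Q, infer ¬P.
Q = 'n is divisible by 5' is denied; since P → Q, P must also fail.

Not (n is divisible by 10).


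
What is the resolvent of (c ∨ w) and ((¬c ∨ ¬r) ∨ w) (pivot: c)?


The clauses contain complementary literals c and ¬c.
Resolution eliminates this pair and disjoins the remaining literals (merging duplicates).

(w ∨ ¬r)


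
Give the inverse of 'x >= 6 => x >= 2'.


The inverse of (P → Q) is (¬P → ¬Q). It is equivalent to the converse, not to the original.
Here P = 'x >= 6' and Q = 'x >= 2'.

If not (x >= 6), then not (x >= 2).
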